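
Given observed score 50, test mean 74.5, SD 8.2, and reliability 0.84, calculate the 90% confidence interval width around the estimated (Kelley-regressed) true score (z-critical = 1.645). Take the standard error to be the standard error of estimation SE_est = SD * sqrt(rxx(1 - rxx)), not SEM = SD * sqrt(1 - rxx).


True score estimate = 0.84*50 + 0.16*74.5 = 53.92
SE_est = SD * sqrt(rxx * (1 - rxx)) = 8.2 * sqrt(0.84 * 0.16) = 8.2 * sqrt(0.1344) = 3.00617
CI = T_est +/- z * SE_est, so width = 2 * z * SE_est = 2 * 1.645 * 3.00617
Width = 9.8903

9.8903


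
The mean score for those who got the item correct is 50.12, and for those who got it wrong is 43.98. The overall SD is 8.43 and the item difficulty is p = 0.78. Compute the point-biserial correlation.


q = 1 - p = 0.22
rpb = ((M1 - M0) / SD) * sqrt(p * q)
rpb = ((50.12 - 43.98) / 8.43) * sqrt(0.78 * 0.22)
rpb = 0.3017

0.3017


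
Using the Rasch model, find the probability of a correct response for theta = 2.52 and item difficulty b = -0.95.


theta - b = 2.52 - -0.95 = 3.47
exp(-(theta - b)) = exp(-3.47) = 0.0311
P = 1 / (1 + 0.0311)
P = 0.9698

0.9698


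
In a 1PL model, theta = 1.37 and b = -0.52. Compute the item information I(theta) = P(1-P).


P = 1/(1+exp(-(1.37--0.52))) = 0.8688
I = P*(1-P) = 0.8688 * 0.1312
I = 0.114

0.114


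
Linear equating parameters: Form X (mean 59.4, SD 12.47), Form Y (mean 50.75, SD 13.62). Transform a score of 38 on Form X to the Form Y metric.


slope = SD_Y / SD_X = 13.62 / 12.47 ~ 1.0922
intercept = mean_Y - slope * mean_X = 50.75 - (13.62 / 12.47) * 59.4 ~ -14.1279
Y = slope * X + intercept. To avoid rounding drift from the rounded slope/intercept, evaluate the equivalent form Y = mean_Y + SD_Y * (X - mean_X) / SD_X at full precision:
Y = 50.75 + 13.62 * (38 - 59.4) / 12.47
Y = 50.75 - 13.62 * 21.4 / 12.47
Y = 50.75 - 291.468 / 12.47
Y = 50.75 - 23.3735
Y = 27.3765

27.3765


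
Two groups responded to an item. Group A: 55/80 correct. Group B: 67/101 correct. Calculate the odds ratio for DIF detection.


Odds_A = 55/25 = 2.2
Odds_B = 67/34 = 1.9706
OR = Odds_A / Odds_B = 2.2 / 1.9706
Exactly, OR = (55 * 34) / (25 * 67) = 1870 / 1675
OR = 1.1164

1.1164


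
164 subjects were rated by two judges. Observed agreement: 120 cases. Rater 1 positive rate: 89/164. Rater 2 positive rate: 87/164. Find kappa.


P_o = 120/164 = 0.731707
P_e = (89*87 + 75*77) / 26896 = 0.502603
kappa = (P_o - P_e) / (1 - P_e)
kappa = (0.731707 - 0.502603) / (1 - 0.502603)
kappa = 0.4606

0.4606


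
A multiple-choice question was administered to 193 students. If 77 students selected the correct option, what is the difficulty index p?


Item difficulty p = number correct / total examinees
p = 77 / 193
p = 0.399

0.399


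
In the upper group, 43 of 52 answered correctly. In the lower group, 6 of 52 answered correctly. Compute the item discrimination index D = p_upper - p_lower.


p_upper = 43/52 = 0.8269
p_lower = 6/52 = 0.1154
D = 0.8269 - 0.1154 = 0.7115

0.7115


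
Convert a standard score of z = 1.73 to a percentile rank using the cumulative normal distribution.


CDF(z) = 0.5 * (1 + erf(z/sqrt(2)))
erf(1.2233) = 0.9164
CDF = 0.9582
Percentile rank = 0.9582 * 100 = 95.82

95.82


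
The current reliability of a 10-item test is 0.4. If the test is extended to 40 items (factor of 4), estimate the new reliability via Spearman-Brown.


r_new = (n * rxx) / (1 + (n-1) * rxx)
r_new = (4 * 0.4) / (1 + 3 * 0.4)
r_new = 1.6 / 2.2
r_new = 0.7273

0.7273


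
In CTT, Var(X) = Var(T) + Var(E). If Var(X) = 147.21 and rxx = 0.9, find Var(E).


var_true = rxx * var_obs = 0.9 * 147.21 = 132.489
var_error = var_obs - var_true
var_error = 147.21 - 132.489
var_error = 14.721

14.721


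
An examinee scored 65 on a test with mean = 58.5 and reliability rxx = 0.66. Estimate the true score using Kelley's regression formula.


T_est = rxx * X + (1 - rxx) * mean
T_est = 0.66 * 65 + 0.34 * 58.5
T_est = 42.9 + 19.89
T_est = 62.79

62.79


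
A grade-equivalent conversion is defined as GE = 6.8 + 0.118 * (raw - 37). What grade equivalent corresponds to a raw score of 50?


raw - median = 50 - 37 = 13
slope * diff = 0.118 * 13 = 1.534
GE = 6.8 + 1.534
GE = 8.334

8.334


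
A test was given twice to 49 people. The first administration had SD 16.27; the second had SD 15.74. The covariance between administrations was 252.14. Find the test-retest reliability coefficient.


r = cov(X,Y) / (SD_X * SD_Y)
r = 252.14 / (16.27 * 15.74)
r = 252.14 / 256.0898
r = 0.9846

0.9846


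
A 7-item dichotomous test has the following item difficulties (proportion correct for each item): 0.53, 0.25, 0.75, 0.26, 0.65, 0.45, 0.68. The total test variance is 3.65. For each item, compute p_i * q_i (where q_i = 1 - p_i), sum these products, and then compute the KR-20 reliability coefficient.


For each item, compute p_i * q_i:
  Item 1: 0.53 * 0.47 = 0.2491
  Item 2: 0.25 * 0.75 = 0.1875
  Item 3: 0.75 * 0.25 = 0.1875
  Item 4: 0.26 * 0.74 = 0.1924
  Item 5: 0.65 * 0.35 = 0.2275
  Item 6: 0.45 * 0.55 = 0.2475
  Item 7: 0.68 * 0.32 = 0.2176
Sum(p_i * q_i) = 0.2491 + 0.1875 + 0.1875 + 0.1924 + 0.2275 + 0.2475 + 0.2176 = 1.5091
KR-20 = (k/(k-1)) * (1 - Sum(p_i*q_i) / Var_total)
= (7/6) * (1 - 1.5091/3.65)
= 1.1667 * 0.5865
KR-20 = 0.6843

0.6843


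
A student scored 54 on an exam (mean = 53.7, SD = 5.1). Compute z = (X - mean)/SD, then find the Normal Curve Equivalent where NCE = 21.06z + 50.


z = (X - mean) / SD = (54 - 53.7) / 5.1
z = 0.3 / 5.1
z = 0.0588
NCE = NCE = 21.06z + 50
Carry z at full precision (z = 0.3 / 5.1) into the conversion:
NCE = 21.06 * (0.3 / 5.1) + 50 = 6.318 / 5.1 + 50
NCE = 1.2388 + 50
NCE = 51.2388

51.2388


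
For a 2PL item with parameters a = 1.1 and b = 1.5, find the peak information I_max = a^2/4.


For 2PL, max info at theta = b = 1.5
I_max = a^2 / 4 = 1.1^2 / 4
= 1.21 / 4
I_max = 0.3025

0.3025


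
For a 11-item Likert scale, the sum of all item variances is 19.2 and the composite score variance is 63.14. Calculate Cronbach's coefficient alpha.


alpha = (k/(k-1)) * (1 - sum(si^2)/s_total^2)
= (11/10) * (1 - 19.2/63.14)
alpha = 0.7655

0.7655


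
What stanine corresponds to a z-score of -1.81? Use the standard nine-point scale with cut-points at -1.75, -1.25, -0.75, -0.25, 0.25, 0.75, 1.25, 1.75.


Stanine boundaries: [-1.75, -1.25, -0.75, -0.25, 0.25, 0.75, 1.25, 1.75]
z = -1.81
Check each boundary:
  z < -1.75
  z < -1.25
  z < -0.75
  z < -0.25
  z < 0.25
  z < 0.75
  z < 1.25
  z < 1.75
Highest qualifying boundary gives stanine = 1

1


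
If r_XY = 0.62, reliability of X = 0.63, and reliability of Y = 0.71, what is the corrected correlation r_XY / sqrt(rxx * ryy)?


r_corrected = rxy / sqrt(rxx * ryy)
= 0.62 / sqrt(0.63 * 0.71)
= 0.62 / sqrt(0.4473)
= 0.62 / 0.668805
r_corrected = 0.927

0.927


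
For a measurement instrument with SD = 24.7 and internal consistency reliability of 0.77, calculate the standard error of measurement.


SEM = SD * sqrt(1 - rxx)
SEM = 24.7 * sqrt(1 - 0.77)
SEM = 24.7 * sqrt(0.23) = 24.7 * 0.479583
SEM = 11.8457

11.8457


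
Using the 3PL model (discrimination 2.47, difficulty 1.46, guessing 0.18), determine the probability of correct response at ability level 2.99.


logit = 2.47*(2.99 - 1.46) = 3.7791
P* = 1/(1 + exp(-3.7791)) = 0.9777
P = 0.18 + (1 - 0.18) * 0.9777
P = 0.9817

0.9817


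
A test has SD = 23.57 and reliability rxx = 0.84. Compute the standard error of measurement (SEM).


SEM = SD * sqrt(1 - rxx)
SEM = 23.57 * sqrt(1 - 0.84)
SEM = 23.57 * sqrt(0.16) = 23.57 * 0.4
SEM = 9.428

9.428


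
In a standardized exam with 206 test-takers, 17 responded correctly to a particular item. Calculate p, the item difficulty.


Item difficulty p = number correct / total examinees
p = 17 / 206
p = 0.0825

0.0825


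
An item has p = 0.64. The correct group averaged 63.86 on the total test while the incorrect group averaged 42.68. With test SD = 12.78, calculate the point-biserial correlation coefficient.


q = 1 - p = 0.36
rpb = ((M1 - M0) / SD) * sqrt(p * q)
rpb = ((63.86 - 42.68) / 12.78) * sqrt(0.64 * 0.36)
rpb = 0.7955

0.7955


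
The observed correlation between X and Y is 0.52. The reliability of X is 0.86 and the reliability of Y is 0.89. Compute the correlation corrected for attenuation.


r_corrected = rxy / sqrt(rxx * ryy)
= 0.52 / sqrt(0.86 * 0.89)
= 0.52 / sqrt(0.7654)
= 0.52 / 0.874871
r_corrected = 0.5944

0.5944


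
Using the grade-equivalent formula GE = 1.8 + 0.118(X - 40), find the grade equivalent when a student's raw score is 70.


raw - median = 70 - 40 = 30
slope * diff = 0.118 * 30 = 3.54
GE = 1.8 + 3.54
GE = 5.34

5.34


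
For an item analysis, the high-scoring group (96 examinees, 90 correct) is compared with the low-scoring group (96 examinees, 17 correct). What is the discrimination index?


p_upper = 90/96 = 0.9375
p_lower = 17/96 = 0.1771
D = 0.9375 - 0.1771 = 0.7604

0.7604


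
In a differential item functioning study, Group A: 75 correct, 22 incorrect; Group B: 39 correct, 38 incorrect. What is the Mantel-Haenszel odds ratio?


Odds_A = 75/22 = 3.4091
Odds_B = 39/38 = 1.0263
OR = Odds_A / Odds_B = 3.4091 / 1.0263
Exactly, OR = (75 * 38) / (22 * 39) = 2850 / 858
OR = 3.3217

3.3217


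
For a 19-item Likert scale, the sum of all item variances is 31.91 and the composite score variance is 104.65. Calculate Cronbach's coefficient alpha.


alpha = (k/(k-1)) * (1 - sum(si^2)/s_total^2)
= (19/18) * (1 - 31.91/104.65)
alpha = 0.7337

0.7337


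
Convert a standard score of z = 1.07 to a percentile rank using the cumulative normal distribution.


CDF(z) = 0.5 * (1 + erf(z/sqrt(2)))
erf(0.7566) = 0.7154
CDF = 0.8577
Percentile rank = 0.8577 * 100 = 85.77

85.77


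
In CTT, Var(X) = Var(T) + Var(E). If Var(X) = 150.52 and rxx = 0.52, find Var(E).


var_true = rxx * var_obs = 0.52 * 150.52 = 78.2704
var_error = var_obs - var_true
var_error = 150.52 - 78.2704
var_error = 72.2496

72.2496


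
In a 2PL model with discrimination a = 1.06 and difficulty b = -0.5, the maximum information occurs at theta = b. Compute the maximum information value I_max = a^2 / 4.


For 2PL, max info at theta = b = -0.5
I_max = a^2 / 4 = 1.06^2 / 4
= 1.1236 / 4
I_max = 0.2809

0.2809


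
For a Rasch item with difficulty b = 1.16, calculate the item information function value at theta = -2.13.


P = 1/(1+exp(-(-2.13-1.16))) = 0.0359
I = P*(1-P) = 0.0359 * 0.9641
I = 0.0346

0.0346


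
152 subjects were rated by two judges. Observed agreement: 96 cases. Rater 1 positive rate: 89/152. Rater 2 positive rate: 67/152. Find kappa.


P_o = 96/152 = 0.631579
P_e = (89*67 + 63*85) / 23104 = 0.489872
kappa = (P_o - P_e) / (1 - P_e)
kappa = (0.631579 - 0.489872) / (1 - 0.489872)
kappa = 0.2778

0.2778


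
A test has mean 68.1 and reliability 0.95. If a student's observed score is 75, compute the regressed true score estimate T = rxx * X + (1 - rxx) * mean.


T_est = rxx * X + (1 - rxx) * mean
T_est = 0.95 * 75 + 0.05 * 68.1
T_est = 71.25 + 3.405
T_est = 74.655

74.655


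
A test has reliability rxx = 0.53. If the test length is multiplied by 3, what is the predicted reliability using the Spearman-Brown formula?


r_new = (n * rxx) / (1 + (n-1) * rxx)
r_new = (3 * 0.53) / (1 + 2 * 0.53)
r_new = 1.59 / 2.06
r_new = 0.7718

0.7718


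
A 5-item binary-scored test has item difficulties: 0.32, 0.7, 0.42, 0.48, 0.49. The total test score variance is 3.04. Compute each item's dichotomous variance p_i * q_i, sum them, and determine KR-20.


For each item, compute p_i * q_i:
  Item 1: 0.32 * 0.68 = 0.2176
  Item 2: 0.7 * 0.3 = 0.21
  Item 3: 0.42 * 0.58 = 0.2436
  Item 4: 0.48 * 0.52 = 0.2496
  Item 5: 0.49 * 0.51 = 0.2499
Sum(p_i * q_i) = 0.2176 + 0.21 + 0.2436 + 0.2496 + 0.2499 = 1.1707
KR-20 = (k/(k-1)) * (1 - Sum(p_i*q_i) / Var_total)
= (5/4) * (1 - 1.1707/3.04)
= 1.25 * 0.6149
KR-20 = 0.7686

0.7686


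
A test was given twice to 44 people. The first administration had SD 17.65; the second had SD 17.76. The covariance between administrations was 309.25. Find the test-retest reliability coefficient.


r = cov(X,Y) / (SD_X * SD_Y)
r = 309.25 / (17.65 * 17.76)
r = 309.25 / 313.464
r = 0.9866

0.9866


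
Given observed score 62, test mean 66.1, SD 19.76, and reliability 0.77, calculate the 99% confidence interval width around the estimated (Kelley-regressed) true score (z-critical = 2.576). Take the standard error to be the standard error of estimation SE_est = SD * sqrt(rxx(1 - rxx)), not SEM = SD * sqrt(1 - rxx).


True score estimate = 0.77*62 + 0.23*66.1 = 62.943
SE_est = SD * sqrt(rxx * (1 - rxx)) = 19.76 * sqrt(0.77 * 0.23) = 19.76 * sqrt(0.1771) = 8.31565
CI = T_est +/- z * SE_est, so width = 2 * z * SE_est = 2 * 2.576 * 8.31565
Width = 42.8422

42.8422


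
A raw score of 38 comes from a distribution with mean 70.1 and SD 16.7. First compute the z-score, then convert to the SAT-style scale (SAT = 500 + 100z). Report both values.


z = (X - mean) / SD = (38 - 70.1) / 16.7
z = -32.1 / 16.7
z = -1.9222
SAT-scale = SAT = 500 + 100z
Carry z at full precision (z = -32.1 / 16.7) into the conversion:
SAT-scale = 500 + 100 * (-32.1 / 16.7) = 500 + -3210 / 16.7
SAT-scale = 500 + -192.2156
SAT-scale = 307.7844

307.7844


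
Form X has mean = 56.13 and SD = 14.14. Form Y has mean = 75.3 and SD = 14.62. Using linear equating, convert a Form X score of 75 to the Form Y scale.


slope = SD_Y / SD_X = 14.62 / 14.14 ~ 1.0339
intercept = mean_Y - slope * mean_X = 75.3 - (14.62 / 14.14) * 56.13 ~ 17.2646
Y = slope * X + intercept. To avoid rounding drift from the rounded slope/intercept, evaluate the equivalent form Y = mean_Y + SD_Y * (X - mean_X) / SD_X at full precision:
Y = 75.3 + 14.62 * (75 - 56.13) / 14.14
Y = 75.3 + 14.62 * 18.87 / 14.14
Y = 75.3 + 275.8794 / 14.14
Y = 75.3 + 19.5106
Y = 94.8106

94.8106


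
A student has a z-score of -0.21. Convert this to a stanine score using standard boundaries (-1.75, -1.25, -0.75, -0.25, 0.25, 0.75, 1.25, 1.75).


Stanine boundaries: [-1.75, -1.25, -0.75, -0.25, 0.25, 0.75, 1.25, 1.75]
z = -0.21
Check each boundary:
  z >= -1.75 -> could be stanine 2
  z >= -1.25 -> could be stanine 3
  z >= -0.75 -> could be stanine 4
  z >= -0.25 -> could be stanine 5
  z < 0.25
  z < 0.75
  z < 1.25
  z < 1.75
Highest qualifying boundary gives stanine = 5

5


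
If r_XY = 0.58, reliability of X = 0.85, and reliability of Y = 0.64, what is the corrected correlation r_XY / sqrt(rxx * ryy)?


r_corrected = rxy / sqrt(rxx * ryy)
= 0.58 / sqrt(0.85 * 0.64)
= 0.58 / sqrt(0.544)
= 0.58 / 0.737564
r_corrected = 0.7864

0.7864


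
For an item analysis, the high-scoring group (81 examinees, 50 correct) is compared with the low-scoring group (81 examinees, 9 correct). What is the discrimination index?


p_upper = 50/81 = 0.6173
p_lower = 9/81 = 0.1111
D = 0.6173 - 0.1111 = 0.5062

0.5062


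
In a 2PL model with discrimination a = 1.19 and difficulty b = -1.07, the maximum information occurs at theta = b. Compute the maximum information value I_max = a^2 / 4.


For 2PL, max info at theta = b = -1.07
I_max = a^2 / 4 = 1.19^2 / 4
= 1.4161 / 4
I_max = 0.354

0.354


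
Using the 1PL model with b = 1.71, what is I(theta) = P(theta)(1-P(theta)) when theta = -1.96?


P = 1/(1+exp(-(-1.96-1.71))) = 0.0248
I = P*(1-P) = 0.0248 * 0.9752
I = 0.0242

0.0242


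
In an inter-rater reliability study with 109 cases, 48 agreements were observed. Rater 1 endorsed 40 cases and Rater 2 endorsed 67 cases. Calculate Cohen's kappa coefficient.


P_o = 48/109 = 0.440367
P_e = (40*67 + 69*42) / 11881 = 0.469489
kappa = (P_o - P_e) / (1 - P_e)
kappa = (0.440367 - 0.469489) / (1 - 0.469489)
kappa = -0.0549

-0.0549


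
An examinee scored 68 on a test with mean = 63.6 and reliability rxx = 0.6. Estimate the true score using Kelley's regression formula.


T_est = rxx * X + (1 - rxx) * mean
T_est = 0.6 * 68 + 0.4 * 63.6
T_est = 40.8 + 25.44
T_est = 66.24

66.24


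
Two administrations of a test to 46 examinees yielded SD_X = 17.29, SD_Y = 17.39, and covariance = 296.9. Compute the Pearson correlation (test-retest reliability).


r = cov(X,Y) / (SD_X * SD_Y)
r = 296.9 / (17.29 * 17.39)
r = 296.9 / 300.6731
r = 0.9875

0.9875


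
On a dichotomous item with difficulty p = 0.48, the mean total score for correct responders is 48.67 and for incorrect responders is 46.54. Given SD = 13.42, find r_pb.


q = 1 - p = 0.52
rpb = ((M1 - M0) / SD) * sqrt(p * q)
rpb = ((48.67 - 46.54) / 13.42) * sqrt(0.48 * 0.52)
rpb = 0.0793

0.0793


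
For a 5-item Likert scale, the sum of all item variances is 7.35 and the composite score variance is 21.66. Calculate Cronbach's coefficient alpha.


alpha = (k/(k-1)) * (1 - sum(si^2)/s_total^2)
= (5/4) * (1 - 7.35/21.66)
alpha = 0.8258

0.8258


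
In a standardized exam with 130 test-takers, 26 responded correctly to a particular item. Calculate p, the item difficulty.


Item difficulty p = number correct / total examinees
p = 26 / 130
p = 0.2

0.2


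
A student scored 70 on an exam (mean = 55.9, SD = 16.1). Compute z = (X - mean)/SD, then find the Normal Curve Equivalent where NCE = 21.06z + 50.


z = (X - mean) / SD = (70 - 55.9) / 16.1
z = 14.1 / 16.1
z = 0.8758
NCE = NCE = 21.06z + 50
Carry z at full precision (z = 14.1 / 16.1) into the conversion:
NCE = 21.06 * (14.1 / 16.1) + 50 = 296.946 / 16.1 + 50
NCE = 18.4439 + 50
NCE = 68.4439

68.4439


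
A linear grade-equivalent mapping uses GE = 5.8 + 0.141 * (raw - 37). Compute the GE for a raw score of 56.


raw - median = 56 - 37 = 19
slope * diff = 0.141 * 19 = 2.679
GE = 5.8 + 2.679
GE = 8.479

8.479


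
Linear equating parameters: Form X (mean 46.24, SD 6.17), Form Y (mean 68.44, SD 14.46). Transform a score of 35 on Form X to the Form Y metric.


slope = SD_Y / SD_X = 14.46 / 6.17 ~ 2.3436
intercept = mean_Y - slope * mean_X = 68.44 - (14.46 / 6.17) * 46.24 ~ -39.928
Y = slope * X + intercept. To avoid rounding drift from the rounded slope/intercept, evaluate the equivalent form Y = mean_Y + SD_Y * (X - mean_X) / SD_X at full precision:
Y = 68.44 + 14.46 * (35 - 46.24) / 6.17
Y = 68.44 - 14.46 * 11.24 / 6.17
Y = 68.44 - 162.5304 / 6.17
Y = 68.44 - 26.342
Y = 42.098

42.098


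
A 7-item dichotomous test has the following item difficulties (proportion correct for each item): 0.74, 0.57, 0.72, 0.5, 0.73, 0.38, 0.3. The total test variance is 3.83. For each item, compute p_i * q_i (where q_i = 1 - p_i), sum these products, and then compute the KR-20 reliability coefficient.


For each item, compute p_i * q_i:
  Item 1: 0.74 * 0.26 = 0.1924
  Item 2: 0.57 * 0.43 = 0.2451
  Item 3: 0.72 * 0.28 = 0.2016
  Item 4: 0.5 * 0.5 = 0.25
  Item 5: 0.73 * 0.27 = 0.1971
  Item 6: 0.38 * 0.62 = 0.2356
  Item 7: 0.3 * 0.7 = 0.21
Sum(p_i * q_i) = 0.1924 + 0.2451 + 0.2016 + 0.25 + 0.1971 + 0.2356 + 0.21 = 1.5318
KR-20 = (k/(k-1)) * (1 - Sum(p_i*q_i) / Var_total)
= (7/6) * (1 - 1.5318/3.83)
= 1.1667 * 0.6001
KR-20 = 0.7001

0.7001


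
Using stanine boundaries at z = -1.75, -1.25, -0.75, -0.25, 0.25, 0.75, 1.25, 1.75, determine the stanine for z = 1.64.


Stanine boundaries: [-1.75, -1.25, -0.75, -0.25, 0.25, 0.75, 1.25, 1.75]
z = 1.64
Check each boundary:
  z >= -1.75 -> could be stanine 2
  z >= -1.25 -> could be stanine 3
  z >= -0.75 -> could be stanine 4
  z >= -0.25 -> could be stanine 5
  z >= 0.25 -> could be stanine 6
  z >= 0.75 -> could be stanine 7
  z >= 1.25 -> could be stanine 8
  z < 1.75
Highest qualifying boundary gives stanine = 8

8


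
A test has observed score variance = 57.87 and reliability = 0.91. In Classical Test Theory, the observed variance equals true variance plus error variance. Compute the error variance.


var_true = rxx * var_obs = 0.91 * 57.87 = 52.6617
var_error = var_obs - var_true
var_error = 57.87 - 52.6617
var_error = 5.2083

5.2083


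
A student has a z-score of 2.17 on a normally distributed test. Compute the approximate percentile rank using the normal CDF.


CDF(z) = 0.5 * (1 + erf(z/sqrt(2)))
erf(1.5344) = 0.97
CDF = 0.985
Percentile rank = 0.985 * 100 = 98.5

98.5


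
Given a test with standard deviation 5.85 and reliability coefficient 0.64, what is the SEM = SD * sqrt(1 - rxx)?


SEM = SD * sqrt(1 - rxx)
SEM = 5.85 * sqrt(1 - 0.64)
SEM = 5.85 * sqrt(0.36) = 5.85 * 0.6
SEM = 3.51

3.51


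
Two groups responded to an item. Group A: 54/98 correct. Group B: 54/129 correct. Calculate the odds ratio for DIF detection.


Odds_A = 54/44 = 1.2273
Odds_B = 54/75 = 0.72
OR = Odds_A / Odds_B = 1.2273 / 0.72
Exactly, OR = (54 * 75) / (44 * 54) = 4050 / 2376
OR = 1.7045

1.7045


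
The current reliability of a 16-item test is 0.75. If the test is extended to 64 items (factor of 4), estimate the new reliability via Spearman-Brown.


r_new = (n * rxx) / (1 + (n-1) * rxx)
r_new = (4 * 0.75) / (1 + 3 * 0.75)
r_new = 3.0 / 3.25
r_new = 0.9231

0.9231


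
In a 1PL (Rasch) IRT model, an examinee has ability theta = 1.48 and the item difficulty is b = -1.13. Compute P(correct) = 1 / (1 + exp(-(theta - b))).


theta - b = 1.48 - -1.13 = 2.61
exp(-(theta - b)) = exp(-2.61) = 0.0735
P = 1 / (1 + 0.0735)
P = 0.9315

0.9315


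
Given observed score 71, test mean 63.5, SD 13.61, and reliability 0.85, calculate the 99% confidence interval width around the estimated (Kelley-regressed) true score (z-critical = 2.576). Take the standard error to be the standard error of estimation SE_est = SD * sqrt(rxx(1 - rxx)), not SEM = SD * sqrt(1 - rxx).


True score estimate = 0.85*71 + 0.15*63.5 = 69.875
SE_est = SD * sqrt(rxx * (1 - rxx)) = 13.61 * sqrt(0.85 * 0.15) = 13.61 * sqrt(0.1275) = 4.859742
CI = T_est +/- z * SE_est, so width = 2 * z * SE_est = 2 * 2.576 * 4.859742
Width = 25.0374

25.0374


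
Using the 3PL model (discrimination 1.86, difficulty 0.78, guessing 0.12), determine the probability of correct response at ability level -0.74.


logit = 1.86*(-0.74 - 0.78) = -2.8272
P* = 1/(1 + exp(--2.8272)) = 0.0559
P = 0.12 + (1 - 0.12) * 0.0559
P = 0.1692

0.1692


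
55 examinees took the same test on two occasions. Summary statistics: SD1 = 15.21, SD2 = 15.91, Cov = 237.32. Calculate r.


r = cov(X,Y) / (SD_X * SD_Y)
r = 237.32 / (15.21 * 15.91)
r = 237.32 / 241.9911
r = 0.9807

0.9807


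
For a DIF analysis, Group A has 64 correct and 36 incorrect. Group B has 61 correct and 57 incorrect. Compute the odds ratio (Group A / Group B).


Odds_A = 64/36 = 1.7778
Odds_B = 61/57 = 1.0702
OR = Odds_A / Odds_B = 1.7778 / 1.0702
Exactly, OR = (64 * 57) / (36 * 61) = 3648 / 2196
OR = 1.6612

1.6612


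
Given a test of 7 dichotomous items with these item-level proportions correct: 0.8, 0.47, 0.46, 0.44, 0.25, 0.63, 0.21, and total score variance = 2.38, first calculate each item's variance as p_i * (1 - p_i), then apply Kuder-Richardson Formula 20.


For each item, compute p_i * q_i:
  Item 1: 0.8 * 0.2 = 0.16
  Item 2: 0.47 * 0.53 = 0.2491
  Item 3: 0.46 * 0.54 = 0.2484
  Item 4: 0.44 * 0.56 = 0.2464
  Item 5: 0.25 * 0.75 = 0.1875
  Item 6: 0.63 * 0.37 = 0.2331
  Item 7: 0.21 * 0.79 = 0.1659
Sum(p_i * q_i) = 0.16 + 0.2491 + 0.2484 + 0.2464 + 0.1875 + 0.2331 + 0.1659 = 1.4904
KR-20 = (k/(k-1)) * (1 - Sum(p_i*q_i) / Var_total)
= (7/6) * (1 - 1.4904/2.38)
= 1.1667 * 0.3738
KR-20 = 0.4361

0.4361


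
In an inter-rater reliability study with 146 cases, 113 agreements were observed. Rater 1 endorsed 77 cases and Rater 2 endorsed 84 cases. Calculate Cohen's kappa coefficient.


P_o = 113/146 = 0.773973
P_e = (77*84 + 69*62) / 21316 = 0.504128
kappa = (P_o - P_e) / (1 - P_e)
kappa = (0.773973 - 0.504128) / (1 - 0.504128)
kappa = 0.5442

0.5442


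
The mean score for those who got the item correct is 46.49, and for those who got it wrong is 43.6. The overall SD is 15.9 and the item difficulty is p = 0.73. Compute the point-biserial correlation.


q = 1 - p = 0.27
rpb = ((M1 - M0) / SD) * sqrt(p * q)
rpb = ((46.49 - 43.6) / 15.9) * sqrt(0.73 * 0.27)
rpb = 0.0807

0.0807


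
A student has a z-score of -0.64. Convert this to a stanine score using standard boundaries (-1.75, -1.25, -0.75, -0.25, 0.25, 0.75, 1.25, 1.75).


Stanine boundaries: [-1.75, -1.25, -0.75, -0.25, 0.25, 0.75, 1.25, 1.75]
z = -0.64
Check each boundary:
  z >= -1.75 -> could be stanine 2
  z >= -1.25 -> could be stanine 3
  z >= -0.75 -> could be stanine 4
  z < -0.25
  z < 0.25
  z < 0.75
  z < 1.25
  z < 1.75
Highest qualifying boundary gives stanine = 4

4


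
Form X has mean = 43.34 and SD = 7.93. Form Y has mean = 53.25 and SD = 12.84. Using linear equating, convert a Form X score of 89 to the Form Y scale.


slope = SD_Y / SD_X = 12.84 / 7.93 ~ 1.6192
intercept = mean_Y - slope * mean_X = 53.25 - (12.84 / 7.93) * 43.34 ~ -16.9247
Y = slope * X + intercept. To avoid rounding drift from the rounded slope/intercept, evaluate the equivalent form Y = mean_Y + SD_Y * (X - mean_X) / SD_X at full precision:
Y = 53.25 + 12.84 * (89 - 43.34) / 7.93
Y = 53.25 + 12.84 * 45.66 / 7.93
Y = 53.25 + 586.2744 / 7.93
Y = 53.25 + 73.9312
Y = 127.1812

127.1812


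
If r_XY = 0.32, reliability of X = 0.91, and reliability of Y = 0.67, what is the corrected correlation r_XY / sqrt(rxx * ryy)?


r_corrected = rxy / sqrt(rxx * ryy)
= 0.32 / sqrt(0.91 * 0.67)
= 0.32 / sqrt(0.6097)
= 0.32 / 0.780833
r_corrected = 0.4098

0.4098


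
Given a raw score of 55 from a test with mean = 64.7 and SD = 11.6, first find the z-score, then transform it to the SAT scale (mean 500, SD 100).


z = (X - mean) / SD = (55 - 64.7) / 11.6
z = -9.7 / 11.6
z = -0.8362
SAT-scale = SAT = 500 + 100z
Carry z at full precision (z = -9.7 / 11.6) into the conversion:
SAT-scale = 500 + 100 * (-9.7 / 11.6) = 500 + -970 / 11.6
SAT-scale = 500 + -83.6207
SAT-scale = 416.3793

416.3793


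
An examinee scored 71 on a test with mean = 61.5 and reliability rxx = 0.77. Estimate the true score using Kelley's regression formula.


T_est = rxx * X + (1 - rxx) * mean
T_est = 0.77 * 71 + 0.23 * 61.5
T_est = 54.67 + 14.145
T_est = 68.815

68.815


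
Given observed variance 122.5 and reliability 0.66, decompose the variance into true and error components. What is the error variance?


var_true = rxx * var_obs = 0.66 * 122.5 = 80.85
var_error = var_obs - var_true
var_error = 122.5 - 80.85
var_error = 41.65

41.65


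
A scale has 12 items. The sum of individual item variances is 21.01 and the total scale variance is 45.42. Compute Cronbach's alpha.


alpha = (k/(k-1)) * (1 - sum(si^2)/s_total^2)
= (12/11) * (1 - 21.01/45.42)
alpha = 0.5863

0.5863


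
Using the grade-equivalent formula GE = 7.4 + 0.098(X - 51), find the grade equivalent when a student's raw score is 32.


raw - median = 32 - 51 = -19
slope * diff = 0.098 * -19 = -1.862
GE = 7.4 + -1.862
GE = 5.538

5.538


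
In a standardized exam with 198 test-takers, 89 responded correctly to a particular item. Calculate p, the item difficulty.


Item difficulty p = number correct / total examinees
p = 89 / 198
p = 0.4495

0.4495


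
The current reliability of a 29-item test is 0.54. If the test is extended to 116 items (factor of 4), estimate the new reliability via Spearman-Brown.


r_new = (n * rxx) / (1 + (n-1) * rxx)
r_new = (4 * 0.54) / (1 + 3 * 0.54)
r_new = 2.16 / 2.62
r_new = 0.8244

0.8244


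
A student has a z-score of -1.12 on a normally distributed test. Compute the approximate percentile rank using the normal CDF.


CDF(z) = 0.5 * (1 + erf(z/sqrt(2)))
erf(-0.792) = -0.7373
CDF = 0.1314
Percentile rank = 0.1314 * 100 = 13.14

13.14


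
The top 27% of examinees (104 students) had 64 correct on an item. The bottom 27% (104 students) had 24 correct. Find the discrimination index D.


p_upper = 64/104 = 0.6154
p_lower = 24/104 = 0.2308
D = 0.6154 - 0.2308 = 0.3846

0.3846


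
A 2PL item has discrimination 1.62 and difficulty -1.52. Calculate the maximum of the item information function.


For 2PL, max info at theta = b = -1.52
I_max = a^2 / 4 = 1.62^2 / 4
= 2.6244 / 4
I_max = 0.6561

0.6561


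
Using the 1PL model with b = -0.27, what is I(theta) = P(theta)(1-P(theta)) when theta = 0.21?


P = 1/(1+exp(-(0.21--0.27))) = 0.6177
I = P*(1-P) = 0.6177 * 0.3823
I = 0.2361

0.2361


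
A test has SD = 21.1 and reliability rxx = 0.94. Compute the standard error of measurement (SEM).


SEM = SD * sqrt(1 - rxx)
SEM = 21.1 * sqrt(1 - 0.94)
SEM = 21.1 * sqrt(0.06) = 21.1 * 0.244949
SEM = 5.1684

5.1684


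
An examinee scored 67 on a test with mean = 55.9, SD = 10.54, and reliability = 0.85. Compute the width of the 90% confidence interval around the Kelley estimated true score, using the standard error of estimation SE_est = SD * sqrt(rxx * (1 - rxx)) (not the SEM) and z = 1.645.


True score estimate = 0.85*67 + 0.15*55.9 = 65.335
SE_est = SD * sqrt(rxx * (1 - rxx)) = 10.54 * sqrt(0.85 * 0.15) = 10.54 * sqrt(0.1275) = 3.763533
CI = T_est +/- z * SE_est, so width = 2 * z * SE_est = 2 * 1.645 * 3.763533
Width = 12.382

12.382


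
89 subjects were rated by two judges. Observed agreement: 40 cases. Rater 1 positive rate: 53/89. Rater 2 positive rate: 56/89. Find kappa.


P_o = 40/89 = 0.449438
P_e = (53*56 + 36*33) / 7921 = 0.524681
kappa = (P_o - P_e) / (1 - P_e)
kappa = (0.449438 - 0.524681) / (1 - 0.524681)
kappa = -0.1583

-0.1583


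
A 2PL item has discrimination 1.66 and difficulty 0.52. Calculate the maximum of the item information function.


For 2PL, max info at theta = b = 0.52
I_max = a^2 / 4 = 1.66^2 / 4
= 2.7556 / 4
I_max = 0.6889

0.6889


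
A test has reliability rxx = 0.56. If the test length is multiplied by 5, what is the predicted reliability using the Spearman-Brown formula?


r_new = (n * rxx) / (1 + (n-1) * rxx)
r_new = (5 * 0.56) / (1 + 4 * 0.56)
r_new = 2.8 / 3.24
r_new = 0.8642

0.8642


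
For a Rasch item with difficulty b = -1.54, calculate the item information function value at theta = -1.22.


P = 1/(1+exp(-(-1.22--1.54))) = 0.5793
I = P*(1-P) = 0.5793 * 0.4207
I = 0.2437

0.2437


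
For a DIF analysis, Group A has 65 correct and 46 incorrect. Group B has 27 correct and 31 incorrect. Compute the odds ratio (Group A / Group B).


Odds_A = 65/46 = 1.413
Odds_B = 27/31 = 0.871
OR = Odds_A / Odds_B = 1.413 / 0.871
Exactly, OR = (65 * 31) / (46 * 27) = 2015 / 1242
OR = 1.6224

1.6224


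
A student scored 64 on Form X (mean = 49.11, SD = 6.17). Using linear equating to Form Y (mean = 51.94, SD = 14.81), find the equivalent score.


slope = SD_Y / SD_X = 14.81 / 6.17 ~ 2.4003
intercept = mean_Y - slope * mean_X = 51.94 - (14.81 / 6.17) * 49.11 ~ -65.9399
Y = slope * X + intercept. To avoid rounding drift from the rounded slope/intercept, evaluate the equivalent form Y = mean_Y + SD_Y * (X - mean_X) / SD_X at full precision:
Y = 51.94 + 14.81 * (64 - 49.11) / 6.17
Y = 51.94 + 14.81 * 14.89 / 6.17
Y = 51.94 + 220.5209 / 6.17
Y = 51.94 + 35.7408
Y = 87.6808

87.6808


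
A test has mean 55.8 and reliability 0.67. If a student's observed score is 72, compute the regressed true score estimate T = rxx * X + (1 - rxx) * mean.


T_est = rxx * X + (1 - rxx) * mean
T_est = 0.67 * 72 + 0.33 * 55.8
T_est = 48.24 + 18.414
T_est = 66.654

66.654


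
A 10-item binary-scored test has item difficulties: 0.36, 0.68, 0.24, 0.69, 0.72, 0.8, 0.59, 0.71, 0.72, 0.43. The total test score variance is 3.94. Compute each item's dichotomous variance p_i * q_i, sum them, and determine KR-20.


For each item, compute p_i * q_i:
  Item 1: 0.36 * 0.64 = 0.2304
  Item 2: 0.68 * 0.32 = 0.2176
  Item 3: 0.24 * 0.76 = 0.1824
  Item 4: 0.69 * 0.31 = 0.2139
  Item 5: 0.72 * 0.28 = 0.2016
  Item 6: 0.8 * 0.2 = 0.16
  Item 7: 0.59 * 0.41 = 0.2419
  Item 8: 0.71 * 0.29 = 0.2059
  Item 9: 0.72 * 0.28 = 0.2016
  Item 10: 0.43 * 0.57 = 0.2451
Sum(p_i * q_i) = 0.2304 + 0.2176 + 0.1824 + 0.2139 + 0.2016 + 0.16 + 0.2419 + 0.2059 + 0.2016 + 0.2451 = 2.1004
KR-20 = (k/(k-1)) * (1 - Sum(p_i*q_i) / Var_total)
= (10/9) * (1 - 2.1004/3.94)
= 1.1111 * 0.4669
KR-20 = 0.5188

0.5188


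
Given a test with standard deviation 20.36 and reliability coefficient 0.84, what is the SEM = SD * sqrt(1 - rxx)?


SEM = SD * sqrt(1 - rxx)
SEM = 20.36 * sqrt(1 - 0.84)
SEM = 20.36 * sqrt(0.16) = 20.36 * 0.4
SEM = 8.144

8.144


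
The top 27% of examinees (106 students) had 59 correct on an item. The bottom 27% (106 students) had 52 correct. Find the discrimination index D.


p_upper = 59/106 = 0.5566
p_lower = 52/106 = 0.4906
D = 0.5566 - 0.4906 = 0.066

0.066


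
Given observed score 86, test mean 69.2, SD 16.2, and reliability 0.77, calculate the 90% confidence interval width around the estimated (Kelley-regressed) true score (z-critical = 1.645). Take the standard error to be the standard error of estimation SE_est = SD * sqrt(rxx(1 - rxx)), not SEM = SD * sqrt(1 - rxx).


True score estimate = 0.77*86 + 0.23*69.2 = 82.136
SE_est = SD * sqrt(rxx * (1 - rxx)) = 16.2 * sqrt(0.77 * 0.23) = 16.2 * sqrt(0.1771) = 6.817487
CI = T_est +/- z * SE_est, so width = 2 * z * SE_est = 2 * 1.645 * 6.817487
Width = 22.4295

22.4295


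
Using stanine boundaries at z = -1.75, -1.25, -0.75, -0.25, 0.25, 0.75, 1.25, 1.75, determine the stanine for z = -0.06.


Stanine boundaries: [-1.75, -1.25, -0.75, -0.25, 0.25, 0.75, 1.25, 1.75]
z = -0.06
Check each boundary:
  z >= -1.75 -> could be stanine 2
  z >= -1.25 -> could be stanine 3
  z >= -0.75 -> could be stanine 4
  z >= -0.25 -> could be stanine 5
  z < 0.25
  z < 0.75
  z < 1.25
  z < 1.75
Highest qualifying boundary gives stanine = 5

5


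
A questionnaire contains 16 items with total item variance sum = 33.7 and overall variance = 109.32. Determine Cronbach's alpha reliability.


alpha = (k/(k-1)) * (1 - sum(si^2)/s_total^2)
= (16/15) * (1 - 33.7/109.32)
alpha = 0.7378

0.7378


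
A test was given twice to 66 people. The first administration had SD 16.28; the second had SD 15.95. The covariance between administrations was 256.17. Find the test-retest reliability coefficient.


r = cov(X,Y) / (SD_X * SD_Y)
r = 256.17 / (16.28 * 15.95)
r = 256.17 / 259.666
r = 0.9865

0.9865


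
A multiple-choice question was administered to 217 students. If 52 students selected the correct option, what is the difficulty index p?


Item difficulty p = number correct / total examinees
p = 52 / 217
p = 0.2396

0.2396


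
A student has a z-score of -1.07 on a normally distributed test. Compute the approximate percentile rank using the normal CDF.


CDF(z) = 0.5 * (1 + erf(z/sqrt(2)))
erf(-0.7566) = -0.7154
CDF = 0.1423
Percentile rank = 0.1423 * 100 = 14.23

14.23


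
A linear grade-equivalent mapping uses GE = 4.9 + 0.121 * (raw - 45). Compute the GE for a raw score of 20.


raw - median = 20 - 45 = -25
slope * diff = 0.121 * -25 = -3.025
GE = 4.9 + -3.025
GE = 1.875

1.875


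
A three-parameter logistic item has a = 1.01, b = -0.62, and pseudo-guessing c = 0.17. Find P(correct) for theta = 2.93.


logit = 1.01*(2.93 - -0.62) = 3.5855
P* = 1/(1 + exp(-3.5855)) = 0.973
P = 0.17 + (1 - 0.17) * 0.973
P = 0.9776

0.9776


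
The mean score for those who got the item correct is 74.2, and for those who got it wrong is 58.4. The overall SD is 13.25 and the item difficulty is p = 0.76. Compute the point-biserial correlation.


q = 1 - p = 0.24
rpb = ((M1 - M0) / SD) * sqrt(p * q)
rpb = ((74.2 - 58.4) / 13.25) * sqrt(0.76 * 0.24)
rpb = 0.5093

0.5093


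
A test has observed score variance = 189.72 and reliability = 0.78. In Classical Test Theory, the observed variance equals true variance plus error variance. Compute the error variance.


var_true = rxx * var_obs = 0.78 * 189.72 = 147.9816
var_error = var_obs - var_true
var_error = 189.72 - 147.9816
var_error = 41.7384

41.7384


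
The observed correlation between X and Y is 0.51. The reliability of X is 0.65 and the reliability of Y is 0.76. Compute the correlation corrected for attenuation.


r_corrected = rxy / sqrt(rxx * ryy)
= 0.51 / sqrt(0.65 * 0.76)
= 0.51 / sqrt(0.494)
= 0.51 / 0.702851
r_corrected = 0.7256

0.7256


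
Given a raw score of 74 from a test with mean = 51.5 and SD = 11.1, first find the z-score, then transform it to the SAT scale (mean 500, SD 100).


z = (X - mean) / SD = (74 - 51.5) / 11.1
z = 22.5 / 11.1
z = 2.027
SAT-scale = SAT = 500 + 100z
Carry z at full precision (z = 22.5 / 11.1) into the conversion:
SAT-scale = 500 + 100 * (22.5 / 11.1) = 500 + 2250 / 11.1
SAT-scale = 500 + 202.7027
SAT-scale = 702.7027

702.7027


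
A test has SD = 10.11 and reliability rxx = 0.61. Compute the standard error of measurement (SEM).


SEM = SD * sqrt(1 - rxx)
SEM = 10.11 * sqrt(1 - 0.61)
SEM = 10.11 * sqrt(0.39) = 10.11 * 0.6245
SEM = 6.3137

6.3137


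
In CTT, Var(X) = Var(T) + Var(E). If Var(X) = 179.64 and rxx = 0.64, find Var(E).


var_true = rxx * var_obs = 0.64 * 179.64 = 114.9696
var_error = var_obs - var_true
var_error = 179.64 - 114.9696
var_error = 64.6704

64.6704


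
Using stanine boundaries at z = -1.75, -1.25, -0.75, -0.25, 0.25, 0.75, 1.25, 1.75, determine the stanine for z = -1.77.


Stanine boundaries: [-1.75, -1.25, -0.75, -0.25, 0.25, 0.75, 1.25, 1.75]
z = -1.77
Check each boundary:
  z < -1.75
  z < -1.25
  z < -0.75
  z < -0.25
  z < 0.25
  z < 0.75
  z < 1.25
  z < 1.75
Highest qualifying boundary gives stanine = 1

1


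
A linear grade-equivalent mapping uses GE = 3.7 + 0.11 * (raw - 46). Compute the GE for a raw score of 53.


raw - median = 53 - 46 = 7
slope * diff = 0.11 * 7 = 0.77
GE = 3.7 + 0.77
GE = 4.47

4.47


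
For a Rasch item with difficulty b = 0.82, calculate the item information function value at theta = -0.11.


P = 1/(1+exp(-(-0.11-0.82))) = 0.2829
I = P*(1-P) = 0.2829 * 0.7171
I = 0.2029

0.2029


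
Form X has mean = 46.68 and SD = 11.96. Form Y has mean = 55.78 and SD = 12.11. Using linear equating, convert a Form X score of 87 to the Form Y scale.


slope = SD_Y / SD_X = 12.11 / 11.96 ~ 1.0125
intercept = mean_Y - slope * mean_X = 55.78 - (12.11 / 11.96) * 46.68 ~ 8.5145
Y = slope * X + intercept. To avoid rounding drift from the rounded slope/intercept, evaluate the equivalent form Y = mean_Y + SD_Y * (X - mean_X) / SD_X at full precision:
Y = 55.78 + 12.11 * (87 - 46.68) / 11.96
Y = 55.78 + 12.11 * 40.32 / 11.96
Y = 55.78 + 488.2752 / 11.96
Y = 55.78 + 40.8257
Y = 96.6057

96.6057


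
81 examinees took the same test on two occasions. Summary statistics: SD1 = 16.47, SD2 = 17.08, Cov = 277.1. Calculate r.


r = cov(X,Y) / (SD_X * SD_Y)
r = 277.1 / (16.47 * 17.08)
r = 277.1 / 281.3076
r = 0.985

0.985


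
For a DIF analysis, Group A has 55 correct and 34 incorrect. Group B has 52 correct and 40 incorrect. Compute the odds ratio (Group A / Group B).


Odds_A = 55/34 = 1.6176
Odds_B = 52/40 = 1.3
OR = Odds_A / Odds_B = 1.6176 / 1.3
Exactly, OR = (55 * 40) / (34 * 52) = 2200 / 1768
OR = 1.2443

1.2443


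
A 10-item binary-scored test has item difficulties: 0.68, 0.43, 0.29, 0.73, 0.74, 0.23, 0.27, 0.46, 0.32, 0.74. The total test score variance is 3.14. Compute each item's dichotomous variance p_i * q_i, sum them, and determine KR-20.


For each item, compute p_i * q_i:
  Item 1: 0.68 * 0.32 = 0.2176
  Item 2: 0.43 * 0.57 = 0.2451
  Item 3: 0.29 * 0.71 = 0.2059
  Item 4: 0.73 * 0.27 = 0.1971
  Item 5: 0.74 * 0.26 = 0.1924
  Item 6: 0.23 * 0.77 = 0.1771
  Item 7: 0.27 * 0.73 = 0.1971
  Item 8: 0.46 * 0.54 = 0.2484
  Item 9: 0.32 * 0.68 = 0.2176
  Item 10: 0.74 * 0.26 = 0.1924
Sum(p_i * q_i) = 0.2176 + 0.2451 + 0.2059 + 0.1971 + 0.1924 + 0.1771 + 0.1971 + 0.2484 + 0.2176 + 0.1924 = 2.0907
KR-20 = (k/(k-1)) * (1 - Sum(p_i*q_i) / Var_total)
= (10/9) * (1 - 2.0907/3.14)
= 1.1111 * 0.3342
KR-20 = 0.3713

0.3713


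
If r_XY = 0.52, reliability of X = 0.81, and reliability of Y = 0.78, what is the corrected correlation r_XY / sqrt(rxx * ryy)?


r_corrected = rxy / sqrt(rxx * ryy)
= 0.52 / sqrt(0.81 * 0.78)
= 0.52 / sqrt(0.6318)
= 0.52 / 0.794858
r_corrected = 0.6542

0.6542
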